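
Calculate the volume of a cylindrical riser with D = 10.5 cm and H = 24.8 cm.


Formula: V = pi * (D/2)^2 * H  (cylinder volume)
Radius = D/2 = 10.5/2 = 5.25 cm
V = pi * 5.25^2 * 24.8 = 2147.4357 cm^3

Final answer: 2147.4357 cm^3


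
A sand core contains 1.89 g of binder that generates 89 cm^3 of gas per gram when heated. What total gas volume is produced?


Formula: V_gas = W_binder * gas_evolution_rate
V = 1.89 g * 89 cm^3/g = 168.2100 cm^3


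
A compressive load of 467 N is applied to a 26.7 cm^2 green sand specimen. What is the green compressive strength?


Formula: Compressive Strength = Force / Area
Strength = 467 N / 26.7 cm^2 = 17.4906 N/cm^2

17.4906 N/cm^2


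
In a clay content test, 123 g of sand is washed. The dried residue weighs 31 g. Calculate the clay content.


Formula: Clay% = (W_total - W_washed) / W_total * 100
Clay mass = 123 - 31 = 92 g
Clay% = 92 / 123 * 100 = 74.7967%

Final answer: 74.7967%


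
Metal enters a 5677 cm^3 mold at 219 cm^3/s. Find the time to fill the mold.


Formula: t_fill = V_mold / Q_flow
t = 5677 cm^3 / 219 cm^3/s = 25.9224 s


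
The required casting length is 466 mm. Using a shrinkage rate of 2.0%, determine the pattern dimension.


Formula: L_pattern = L_casting * (1 + shrinkage_rate/100)
Shrinkage factor = 1 + 2.0/100 = 1.02
L_pattern = 466 mm * 1.02 = 475.3200 mm

Final answer: 475.3200 mm


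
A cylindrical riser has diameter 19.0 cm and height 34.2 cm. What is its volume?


Formula: V = pi * (D/2)^2 * H  (cylinder volume)
Radius = D/2 = 19.0/2 = 9.5 cm
V = pi * 9.5^2 * 34.2 = 9696.6828 cm^3

Answer: 9696.6828 cm^3


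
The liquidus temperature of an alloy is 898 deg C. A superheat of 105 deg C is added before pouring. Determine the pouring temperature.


Formula: T_pour = T_melt + Superheat
T_pour = 898 + 105 = 1003 deg C

1003 deg C


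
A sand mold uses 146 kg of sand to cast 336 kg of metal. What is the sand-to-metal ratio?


Formula: Sand-to-Metal Ratio = W_sand / W_metal
Ratio = 146 kg / 336 kg = 0.4345


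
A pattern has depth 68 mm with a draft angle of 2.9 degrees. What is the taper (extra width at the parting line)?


Formula: taper = depth * tan(draft_angle)
tan(2.9 deg) = 0.0506578
taper = 68 mm * 0.0506578 = 3.4447 mm

Final answer: 3.4447 mm


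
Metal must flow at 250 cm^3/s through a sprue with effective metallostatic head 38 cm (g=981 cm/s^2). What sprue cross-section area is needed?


Formula: v = sqrt(2*g*h), A = Q/v
Velocity: v = sqrt(2 * 981 * 38) = sqrt(74556) = 273.0494 cm/s
Sprue area: A = Q / v = 250 / 273.0494 = 0.9156 cm^2


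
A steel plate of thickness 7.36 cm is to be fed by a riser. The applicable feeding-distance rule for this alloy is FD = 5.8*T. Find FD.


Formula: FD = 5.8 * T  (riser feeding-distance rule)
FD = 5.8 * 7.36 cm = 42.6880 cm


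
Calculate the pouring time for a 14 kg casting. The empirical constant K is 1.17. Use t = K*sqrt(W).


Formula: t = K * sqrt(W)
sqrt(W) = sqrt(14) = 3.74166
t = 1.17 * 3.74166 = 4.3777 s

4.3777 s


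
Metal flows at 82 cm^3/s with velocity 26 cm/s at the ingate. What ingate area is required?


Formula: A_ingate = Q / v  (continuity equation)
A = 82 cm^3/s / 26 cm/s = 3.1538 cm^2

Final answer: 3.1538 cm^2


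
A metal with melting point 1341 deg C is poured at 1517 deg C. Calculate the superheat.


Formula: Superheat = T_pour - T_melt
Superheat = 1517 - 1341 = 176 deg C


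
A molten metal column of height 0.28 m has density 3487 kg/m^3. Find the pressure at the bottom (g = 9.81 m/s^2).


Formula: P = rho * g * h
rho * g = 3487 * 9.81 = 34207.47 N/m^3
P = 34207.47 * 0.28 = 9578.0916 Pa


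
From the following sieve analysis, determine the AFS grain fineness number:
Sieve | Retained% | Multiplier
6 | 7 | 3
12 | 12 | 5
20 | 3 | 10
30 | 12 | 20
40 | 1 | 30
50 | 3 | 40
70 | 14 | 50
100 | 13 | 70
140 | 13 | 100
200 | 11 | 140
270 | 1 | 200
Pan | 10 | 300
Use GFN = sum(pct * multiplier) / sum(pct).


Formula: GFN = sum(pct * multiplier) / sum(pct)
sum(pct * multiplier) = 8151
sum(pct) = 100
GFN = 8151 / 100 = 81.51

Final answer: 81.51


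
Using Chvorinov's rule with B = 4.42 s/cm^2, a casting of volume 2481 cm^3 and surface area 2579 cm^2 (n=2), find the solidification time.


Formula: t_s = B * (V/A)^n  (Chvorinov's rule, n=2)
Modulus M = V/A = 2481/2579 = 0.962001 cm
M^2 = 0.962001^2 = 0.925446 cm^2
t_s = 4.42 * 0.925446 = 4.0905 s

Answer: 4.0905 s


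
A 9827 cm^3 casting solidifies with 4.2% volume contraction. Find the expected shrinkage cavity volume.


Formula: V_shrink = V_casting * shrinkage_pct / 100
V_shrink = 9827 cm^3 * 4.2 / 100 = 412.7340 cm^3


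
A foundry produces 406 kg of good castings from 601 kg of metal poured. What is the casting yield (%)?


Formula: Casting Yield = (W_good / W_total) * 100
Yield = (406 kg / 601 kg) * 100 = 67.5541%

Final answer: 67.5541%


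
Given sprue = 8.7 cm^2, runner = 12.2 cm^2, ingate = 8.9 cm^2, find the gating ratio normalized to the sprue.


Sprue:Runner:Ingate = 1 : 12.2/8.7 : 8.9/8.7 = 1:1.40:1.02

Final answer: 1:1.40:1.02


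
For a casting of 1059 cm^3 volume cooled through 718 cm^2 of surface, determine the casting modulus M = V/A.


Formula: Casting Modulus M = V / A
M = 1059 cm^3 / 718 cm^2 = 1.4749 cm

1.4749 cm


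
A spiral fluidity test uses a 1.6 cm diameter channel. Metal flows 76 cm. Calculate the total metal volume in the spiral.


Formula: V = pi * (d/2)^2 * L  (cylinder volume)
Radius = 1.6/2 = 0.8 cm
V = pi * 0.8^2 * 76 = 152.8071 cm^3


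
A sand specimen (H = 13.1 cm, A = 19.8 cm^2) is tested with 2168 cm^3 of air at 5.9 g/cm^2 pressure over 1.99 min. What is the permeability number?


Formula: Permeability Number P = (V * H) / (p * A * t)
Numerator: V * H = 2168 * 13.1 = 28400.8
Denominator: p * A * t = 5.9 * 19.8 * 1.99 = 232.4718
P = 28400.8 / 232.4718 = 122.1688


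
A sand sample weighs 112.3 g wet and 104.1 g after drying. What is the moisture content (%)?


Formula: MC = (W_wet - W_dry) / W_wet * 100
Water mass = 112.3 - 104.1 = 8.2 g
MC = 8.2 / 112.3 * 100 = 7.3019%

Answer: 7.3019%


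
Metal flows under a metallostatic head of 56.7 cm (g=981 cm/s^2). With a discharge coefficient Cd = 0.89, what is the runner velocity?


Formula: v = Cd * sqrt(2 * g * h)  (Torricelli with discharge coefficient)
2*g*h = 2 * 981 * 56.7 = 111245.4 cm^2/s^2
sqrt(111245.4) = 333.53471 cm/s
v = 0.89 * 333.53471 = 296.8459 cm/s


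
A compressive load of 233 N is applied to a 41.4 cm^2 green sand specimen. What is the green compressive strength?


Formula: Compressive Strength = Force / Area
Strength = 233 N / 41.4 cm^2 = 5.6280 N/cm^2

5.6280 N/cm^2


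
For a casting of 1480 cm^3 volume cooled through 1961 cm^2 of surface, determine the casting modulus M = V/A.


Formula: Casting Modulus M = V / A
M = 1480 cm^3 / 1961 cm^2 = 0.7547 cm

Answer: 0.7547 cm


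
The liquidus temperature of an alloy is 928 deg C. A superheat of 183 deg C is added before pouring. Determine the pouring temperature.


Formula: T_pour = T_melt + Superheat
T_pour = 928 + 183 = 1111 deg C

Final answer: 1111 deg C


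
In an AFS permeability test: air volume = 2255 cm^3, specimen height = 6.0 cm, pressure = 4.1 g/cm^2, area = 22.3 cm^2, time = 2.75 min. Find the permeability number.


Formula: Permeability Number P = (V * H) / (p * A * t)
Numerator: V * H = 2255 * 6.0 = 13530.0
Denominator: p * A * t = 4.1 * 22.3 * 2.75 = 251.4325
P = 13530.0 / 251.4325 = 53.8117

53.8117


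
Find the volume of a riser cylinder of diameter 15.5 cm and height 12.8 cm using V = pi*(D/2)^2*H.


Formula: V = pi * (D/2)^2 * H  (cylinder volume)
Radius = D/2 = 15.5/2 = 7.75 cm
V = pi * 7.75^2 * 12.8 = 2415.2564 cm^3


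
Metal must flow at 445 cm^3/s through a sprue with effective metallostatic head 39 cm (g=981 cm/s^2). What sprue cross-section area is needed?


Formula: v = sqrt(2*g*h), A = Q/v
Velocity: v = sqrt(2 * 981 * 39) = sqrt(76518) = 276.6189 cm/s
Sprue area: A = Q / v = 445 / 276.6189 = 1.6087 cm^2

Answer: 1.6087 cm^2


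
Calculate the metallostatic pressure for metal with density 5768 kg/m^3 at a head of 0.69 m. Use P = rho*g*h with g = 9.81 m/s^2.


Formula: P = rho * g * h
rho * g = 5768 * 9.81 = 56584.08 N/m^3
P = 56584.08 * 0.69 = 39043.0152 Pa

39043.0152 Pa


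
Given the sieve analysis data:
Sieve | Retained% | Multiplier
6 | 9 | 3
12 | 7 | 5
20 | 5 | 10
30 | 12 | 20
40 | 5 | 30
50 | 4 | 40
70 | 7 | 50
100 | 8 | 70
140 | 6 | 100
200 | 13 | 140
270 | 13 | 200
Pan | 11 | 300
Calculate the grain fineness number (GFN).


Formula: GFN = sum(pct * multiplier) / sum(pct)
sum(pct * multiplier) = 9892
sum(pct) = 100
GFN = 9892 / 100 = 98.92


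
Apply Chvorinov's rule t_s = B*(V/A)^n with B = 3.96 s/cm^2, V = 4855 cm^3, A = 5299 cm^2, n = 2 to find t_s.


Formula: t_s = B * (V/A)^n  (Chvorinov's rule, n=2)
Modulus M = V/A = 4855/5299 = 0.916211 cm
M^2 = 0.916211^2 = 0.839443 cm^2
t_s = 3.96 * 0.839443 = 3.3242 s

Answer: 3.3242 s


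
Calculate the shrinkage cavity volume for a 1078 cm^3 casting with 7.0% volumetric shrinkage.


Formula: V_shrink = V_casting * shrinkage_pct / 100
V_shrink = 1078 cm^3 * 7.0 / 100 = 75.4600 cm^3

Answer: 75.4600 cm^3


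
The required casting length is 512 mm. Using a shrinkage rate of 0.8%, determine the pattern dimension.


Formula: L_pattern = L_casting * (1 + shrinkage_rate/100)
Shrinkage factor = 1 + 0.8/100 = 1.008
L_pattern = 512 mm * 1.008 = 516.0960 mm

Final answer: 516.0960 mm


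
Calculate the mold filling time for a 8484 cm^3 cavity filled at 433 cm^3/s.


Formula: t_fill = V_mold / Q_flow
t = 8484 cm^3 / 433 cm^3/s = 19.5935 s

Answer: 19.5935 s


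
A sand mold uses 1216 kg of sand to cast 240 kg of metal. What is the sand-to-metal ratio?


Formula: Sand-to-Metal Ratio = W_sand / W_metal
Ratio = 1216 kg / 240 kg = 5.0667

Final answer: 5.0667


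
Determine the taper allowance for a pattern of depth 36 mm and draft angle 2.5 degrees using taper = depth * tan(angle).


Formula: taper = depth * tan(draft_angle)
tan(2.5 deg) = 0.0436609
taper = 36 mm * 0.0436609 = 1.5718 mm

Final answer: 1.5718 mm


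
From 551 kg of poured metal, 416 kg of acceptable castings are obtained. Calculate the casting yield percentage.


Formula: Casting Yield = (W_good / W_total) * 100
Yield = (416 kg / 551 kg) * 100 = 75.4991%


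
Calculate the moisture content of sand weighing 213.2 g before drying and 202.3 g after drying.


Formula: MC = (W_wet - W_dry) / W_wet * 100
Water mass = 213.2 - 202.3 = 10.9 g
MC = 10.9 / 213.2 * 100 = 5.1126%


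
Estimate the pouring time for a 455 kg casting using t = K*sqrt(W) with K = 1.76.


Formula: t = K * sqrt(W)
sqrt(W) = sqrt(455) = 21.33073
t = 1.76 * 21.33073 = 37.5421 s

Answer: 37.5421 s


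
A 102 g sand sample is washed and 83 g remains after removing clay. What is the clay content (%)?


Formula: Clay% = (W_total - W_washed) / W_total * 100
Clay mass = 102 - 83 = 19 g
Clay% = 19 / 102 * 100 = 18.6275%


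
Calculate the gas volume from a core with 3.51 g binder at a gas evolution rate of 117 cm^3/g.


Formula: V_gas = W_binder * gas_evolution_rate
V = 3.51 g * 117 cm^3/g = 410.6700 cm^3

Answer: 410.6700 cm^3


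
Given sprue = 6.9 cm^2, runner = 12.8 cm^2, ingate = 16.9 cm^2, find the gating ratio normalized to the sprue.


Sprue:Runner:Ingate = 1 : 12.8/6.9 : 16.9/6.9 = 1:1.86:2.45

Final answer: 1:1.86:2.45


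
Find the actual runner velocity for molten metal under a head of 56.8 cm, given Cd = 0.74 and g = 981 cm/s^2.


Formula: v = Cd * sqrt(2 * g * h)  (Torricelli with discharge coefficient)
2*g*h = 2 * 981 * 56.8 = 111441.6 cm^2/s^2
sqrt(111441.6) = 333.82870 cm/s
v = 0.74 * 333.82870 = 247.0332 cm/s


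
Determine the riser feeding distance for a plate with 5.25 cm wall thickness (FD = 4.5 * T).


Formula: FD = 4.5 * T  (riser feeding-distance rule)
FD = 4.5 * 5.25 cm = 23.6250 cm

Answer: 23.6250 cm


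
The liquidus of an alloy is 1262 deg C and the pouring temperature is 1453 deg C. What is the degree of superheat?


Formula: Superheat = T_pour - T_melt
Superheat = 1453 - 1262 = 191 deg C

191 deg C


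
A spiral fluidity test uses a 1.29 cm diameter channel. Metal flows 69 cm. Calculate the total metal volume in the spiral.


Formula: V = pi * (d/2)^2 * L  (cylinder volume)
Radius = 1.29/2 = 0.645 cm
V = pi * 0.645^2 * 69 = 90.1817 cm^3

Final answer: 90.1817 cm^3


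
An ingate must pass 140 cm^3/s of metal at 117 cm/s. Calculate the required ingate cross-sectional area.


Formula: A_ingate = Q / v  (continuity equation)
A = 140 cm^3/s / 117 cm/s = 1.1966 cm^2

Final answer: 1.1966 cm^2


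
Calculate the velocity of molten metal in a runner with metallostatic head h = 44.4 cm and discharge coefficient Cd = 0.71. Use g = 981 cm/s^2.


Formula: v = Cd * sqrt(2 * g * h)  (Torricelli with discharge coefficient)
2*g*h = 2 * 981 * 44.4 = 87112.8 cm^2/s^2
sqrt(87112.8) = 295.14878 cm/s
v = 0.71 * 295.14878 = 209.5556 cm/s

Answer: 209.5556 cm/s


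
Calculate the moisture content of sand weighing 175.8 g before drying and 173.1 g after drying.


Formula: MC = (W_wet - W_dry) / W_wet * 100
Water mass = 175.8 - 173.1 = 2.7 g
MC = 2.7 / 175.8 * 100 = 1.5358%

Final answer: 1.5358%


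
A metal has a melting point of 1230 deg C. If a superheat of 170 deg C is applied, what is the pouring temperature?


Formula: T_pour = T_melt + Superheat
T_pour = 1230 + 170 = 1400 deg C

Final answer: 1400 deg C


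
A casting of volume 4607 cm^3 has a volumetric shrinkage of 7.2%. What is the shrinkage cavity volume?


Formula: V_shrink = V_casting * shrinkage_pct / 100
V_shrink = 4607 cm^3 * 7.2 / 100 = 331.7040 cm^3

331.7040 cm^3


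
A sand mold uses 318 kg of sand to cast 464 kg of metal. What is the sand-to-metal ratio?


Formula: Sand-to-Metal Ratio = W_sand / W_metal
Ratio = 318 kg / 464 kg = 0.6853

Final answer: 0.6853


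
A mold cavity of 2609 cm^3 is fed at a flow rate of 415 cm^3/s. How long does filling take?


Formula: t_fill = V_mold / Q_flow
t = 2609 cm^3 / 415 cm^3/s = 6.2867 s

Final answer: 6.2867 s


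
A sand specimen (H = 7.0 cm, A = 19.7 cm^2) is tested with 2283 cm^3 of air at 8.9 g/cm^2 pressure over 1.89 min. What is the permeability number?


Formula: Permeability Number P = (V * H) / (p * A * t)
Numerator: V * H = 2283 * 7.0 = 15981.0
Denominator: p * A * t = 8.9 * 19.7 * 1.89 = 331.3737
P = 15981.0 / 331.3737 = 48.2265

Final answer: 48.2265


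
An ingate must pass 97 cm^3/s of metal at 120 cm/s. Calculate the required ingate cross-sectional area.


Formula: A_ingate = Q / v  (continuity equation)
A = 97 cm^3/s / 120 cm/s = 0.8083 cm^2

0.8083 cm^2


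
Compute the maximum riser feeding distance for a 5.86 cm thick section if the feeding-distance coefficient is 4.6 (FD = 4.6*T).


Formula: FD = 4.6 * T  (riser feeding-distance rule)
FD = 4.6 * 5.86 cm = 26.9560 cm

Final answer: 26.9560 cm


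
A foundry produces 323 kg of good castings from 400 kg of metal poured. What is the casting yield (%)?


Formula: Casting Yield = (W_good / W_total) * 100
Yield = (323 kg / 400 kg) * 100 = 80.7500%

80.7500%


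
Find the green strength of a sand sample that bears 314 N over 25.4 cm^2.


Formula: Compressive Strength = Force / Area
Strength = 314 N / 25.4 cm^2 = 12.3622 N/cm^2

Final answer: 12.3622 N/cm^2


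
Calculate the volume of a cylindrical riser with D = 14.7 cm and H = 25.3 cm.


Formula: V = pi * (D/2)^2 * H  (cylinder volume)
Radius = D/2 = 14.7/2 = 7.35 cm
V = pi * 7.35^2 * 25.3 = 4293.8322 cm^3

4293.8322 cm^3


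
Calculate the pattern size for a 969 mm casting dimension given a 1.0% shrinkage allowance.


Formula: L_pattern = L_casting * (1 + shrinkage_rate/100)
Shrinkage factor = 1 + 1.0/100 = 1.01
L_pattern = 969 mm * 1.01 = 978.6900 mm

978.6900 mm


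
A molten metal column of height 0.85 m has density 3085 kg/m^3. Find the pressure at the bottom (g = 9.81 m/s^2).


Formula: P = rho * g * h
rho * g = 3085 * 9.81 = 30263.85 N/m^3
P = 30263.85 * 0.85 = 25724.2725 Pa


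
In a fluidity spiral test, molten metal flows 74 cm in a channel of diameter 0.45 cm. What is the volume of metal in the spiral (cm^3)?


Formula: V = pi * (d/2)^2 * L  (cylinder volume)
Radius = 0.45/2 = 0.225 cm
V = pi * 0.225^2 * 74 = 11.7692 cm^3

Final answer: 11.7692 cm^3


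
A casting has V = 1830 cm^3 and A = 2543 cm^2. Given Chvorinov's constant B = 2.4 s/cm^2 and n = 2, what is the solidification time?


Formula: t_s = B * (V/A)^n  (Chvorinov's rule, n=2)
Modulus M = V/A = 1830/2543 = 0.719622 cm
M^2 = 0.719622^2 = 0.517856 cm^2
t_s = 2.4 * 0.517856 = 1.2429 s

1.2429 s


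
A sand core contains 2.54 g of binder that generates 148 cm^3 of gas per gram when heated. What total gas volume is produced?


Formula: V_gas = W_binder * gas_evolution_rate
V = 2.54 g * 148 cm^3/g = 375.9200 cm^3

375.9200 cm^3


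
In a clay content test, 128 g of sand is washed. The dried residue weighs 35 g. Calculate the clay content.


Formula: Clay% = (W_total - W_washed) / W_total * 100
Clay mass = 128 - 35 = 93 g
Clay% = 93 / 128 * 100 = 72.6562%

Final answer: 72.6562%


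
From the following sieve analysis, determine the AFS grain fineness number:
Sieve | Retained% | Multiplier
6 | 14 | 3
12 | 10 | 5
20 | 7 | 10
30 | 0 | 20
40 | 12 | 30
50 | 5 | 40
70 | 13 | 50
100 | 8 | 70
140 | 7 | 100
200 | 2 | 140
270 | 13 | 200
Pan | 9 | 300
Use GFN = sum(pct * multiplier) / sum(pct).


Formula: GFN = sum(pct * multiplier) / sum(pct)
sum(pct * multiplier) = 8212
sum(pct) = 100
GFN = 8212 / 100 = 82.12

Answer: 82.12


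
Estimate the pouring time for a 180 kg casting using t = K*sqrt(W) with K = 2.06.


Formula: t = K * sqrt(W)
sqrt(W) = sqrt(180) = 13.41641
t = 2.06 * 13.41641 = 27.6378 s


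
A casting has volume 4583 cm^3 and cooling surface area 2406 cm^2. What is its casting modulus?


Formula: Casting Modulus M = V / A
M = 4583 cm^3 / 2406 cm^2 = 1.9048 cm

1.9048 cm


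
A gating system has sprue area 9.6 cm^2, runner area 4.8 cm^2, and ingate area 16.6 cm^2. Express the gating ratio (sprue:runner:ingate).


Sprue:Runner:Ingate = 1 : 4.8/9.6 : 16.6/9.6 = 1:0.50:1.73

1:0.50:1.73


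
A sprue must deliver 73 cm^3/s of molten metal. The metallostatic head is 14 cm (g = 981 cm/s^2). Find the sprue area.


Formula: v = sqrt(2*g*h), A = Q/v
Velocity: v = sqrt(2 * 981 * 14) = sqrt(27468) = 165.7347 cm/s
Sprue area: A = Q / v = 73 / 165.7347 = 0.4405 cm^2

0.4405 cm^2


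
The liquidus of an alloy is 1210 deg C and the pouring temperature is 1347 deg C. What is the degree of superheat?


Formula: Superheat = T_pour - T_melt
Superheat = 1347 - 1210 = 137 deg C


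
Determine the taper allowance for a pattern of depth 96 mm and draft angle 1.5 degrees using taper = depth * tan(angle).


Formula: taper = depth * tan(draft_angle)
tan(1.5 deg) = 0.0261859
taper = 96 mm * 0.0261859 = 2.5138 mm

Final answer: 2.5138 mm


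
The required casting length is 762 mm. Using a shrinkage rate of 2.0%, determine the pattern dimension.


Formula: L_pattern = L_casting * (1 + shrinkage_rate/100)
Shrinkage factor = 1 + 2.0/100 = 1.02
L_pattern = 762 mm * 1.02 = 777.2400 mm

777.2400 mm


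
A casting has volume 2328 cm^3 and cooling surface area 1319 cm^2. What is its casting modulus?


Formula: Casting Modulus M = V / A
M = 2328 cm^3 / 1319 cm^2 = 1.7650 cm

Answer: 1.7650 cm


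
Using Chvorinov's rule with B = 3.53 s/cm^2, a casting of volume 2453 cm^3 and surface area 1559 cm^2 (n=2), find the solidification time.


Formula: t_s = B * (V/A)^n  (Chvorinov's rule, n=2)
Modulus M = V/A = 2453/1559 = 1.573445 cm
M^2 = 1.573445^2 = 2.475729 cm^2
t_s = 3.53 * 2.475729 = 8.7393 s

Answer: 8.7393 s


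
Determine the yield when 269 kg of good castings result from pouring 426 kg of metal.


Formula: Casting Yield = (W_good / W_total) * 100
Yield = (269 kg / 426 kg) * 100 = 63.1455%

Answer: 63.1455%


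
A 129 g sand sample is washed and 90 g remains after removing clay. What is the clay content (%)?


Formula: Clay% = (W_total - W_washed) / W_total * 100
Clay mass = 129 - 90 = 39 g
Clay% = 39 / 129 * 100 = 30.2326%

Final answer: 30.2326%


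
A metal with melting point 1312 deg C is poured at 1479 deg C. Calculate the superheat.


Formula: Superheat = T_pour - T_melt
Superheat = 1479 - 1312 = 167 deg C

167 deg C


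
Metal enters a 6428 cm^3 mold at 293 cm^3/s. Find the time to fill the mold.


Formula: t_fill = V_mold / Q_flow
t = 6428 cm^3 / 293 cm^3/s = 21.9386 s

Answer: 21.9386 s


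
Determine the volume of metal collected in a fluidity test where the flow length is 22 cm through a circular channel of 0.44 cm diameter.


Formula: V = pi * (d/2)^2 * L  (cylinder volume)
Radius = 0.44/2 = 0.22 cm
V = pi * 0.22^2 * 22 = 3.3452 cm^3

Answer: 3.3452 cm^3


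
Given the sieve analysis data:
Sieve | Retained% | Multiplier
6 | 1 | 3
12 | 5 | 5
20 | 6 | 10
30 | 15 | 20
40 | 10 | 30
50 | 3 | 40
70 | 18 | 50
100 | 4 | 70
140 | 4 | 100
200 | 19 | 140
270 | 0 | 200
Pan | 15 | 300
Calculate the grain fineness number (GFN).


Formula: GFN = sum(pct * multiplier) / sum(pct)
sum(pct * multiplier) = 9548
sum(pct) = 100
GFN = 9548 / 100 = 95.48


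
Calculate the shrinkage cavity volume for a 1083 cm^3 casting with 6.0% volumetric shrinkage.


Formula: V_shrink = V_casting * shrinkage_pct / 100
V_shrink = 1083 cm^3 * 6.0 / 100 = 64.9800 cm^3


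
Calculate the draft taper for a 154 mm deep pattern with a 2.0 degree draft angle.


Formula: taper = depth * tan(draft_angle)
tan(2.0 deg) = 0.0349208
taper = 154 mm * 0.0349208 = 5.3778 mm

5.3778 mm


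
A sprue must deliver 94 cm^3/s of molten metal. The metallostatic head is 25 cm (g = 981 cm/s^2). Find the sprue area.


Formula: v = sqrt(2*g*h), A = Q/v
Velocity: v = sqrt(2 * 981 * 25) = sqrt(49050) = 221.4723 cm/s
Sprue area: A = Q / v = 94 / 221.4723 = 0.4244 cm^2

Answer: 0.4244 cm^2


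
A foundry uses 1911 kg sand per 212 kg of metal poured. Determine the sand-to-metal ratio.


Formula: Sand-to-Metal Ratio = W_sand / W_metal
Ratio = 1911 kg / 212 kg = 9.0142

9.0142


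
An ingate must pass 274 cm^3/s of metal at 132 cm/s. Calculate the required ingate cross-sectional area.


Formula: A_ingate = Q / v  (continuity equation)
A = 274 cm^3/s / 132 cm/s = 2.0758 cm^2

Final answer: 2.0758 cm^2


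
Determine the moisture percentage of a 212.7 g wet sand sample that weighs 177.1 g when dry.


Formula: MC = (W_wet - W_dry) / W_wet * 100
Water mass = 212.7 - 177.1 = 35.6 g
MC = 35.6 / 212.7 * 100 = 16.7372%

16.7372%


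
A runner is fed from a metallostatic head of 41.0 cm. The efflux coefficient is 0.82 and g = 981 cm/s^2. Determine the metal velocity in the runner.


Formula: v = Cd * sqrt(2 * g * h)  (Torricelli with discharge coefficient)
2*g*h = 2 * 981 * 41.0 = 80442.0 cm^2/s^2
sqrt(80442.0) = 283.62299 cm/s
v = 0.82 * 283.62299 = 232.5709 cm/s

232.5709 cm/s


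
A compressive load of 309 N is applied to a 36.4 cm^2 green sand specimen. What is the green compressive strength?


Formula: Compressive Strength = Force / Area
Strength = 309 N / 36.4 cm^2 = 8.4890 N/cm^2

Final answer: 8.4890 N/cm^2


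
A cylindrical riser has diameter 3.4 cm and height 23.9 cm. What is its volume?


Formula: V = pi * (D/2)^2 * H  (cylinder volume)
Radius = D/2 = 3.4/2 = 1.7 cm
V = pi * 1.7^2 * 23.9 = 216.9929 cm^3

216.9929 cm^3


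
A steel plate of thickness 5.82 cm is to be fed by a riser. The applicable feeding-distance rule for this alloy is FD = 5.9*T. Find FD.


Formula: FD = 5.9 * T  (riser feeding-distance rule)
FD = 5.9 * 5.82 cm = 34.3380 cm

34.3380 cm


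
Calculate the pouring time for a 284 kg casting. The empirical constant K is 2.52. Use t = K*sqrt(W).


Formula: t = K * sqrt(W)
sqrt(W) = sqrt(284) = 16.85230
t = 2.52 * 16.85230 = 42.4678 s

42.4678 s


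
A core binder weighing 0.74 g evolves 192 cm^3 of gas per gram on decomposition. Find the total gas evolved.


Formula: V_gas = W_binder * gas_evolution_rate
V = 0.74 g * 192 cm^3/g = 142.0800 cm^3

142.0800 cm^3


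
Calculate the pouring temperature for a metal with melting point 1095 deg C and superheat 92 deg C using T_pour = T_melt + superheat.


Formula: T_pour = T_melt + Superheat
T_pour = 1095 + 92 = 1187 deg C

1187 deg C


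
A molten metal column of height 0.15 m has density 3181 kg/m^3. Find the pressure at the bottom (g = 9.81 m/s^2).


Formula: P = rho * g * h
rho * g = 3181 * 9.81 = 31205.61 N/m^3
P = 31205.61 * 0.15 = 4680.8415 Pa

Final answer: 4680.8415 Pa


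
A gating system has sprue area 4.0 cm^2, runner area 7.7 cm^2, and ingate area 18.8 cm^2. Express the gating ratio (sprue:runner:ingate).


Sprue:Runner:Ingate = 1 : 7.7/4.0 : 18.8/4.0 = 1:1.93:4.70

1:1.93:4.70


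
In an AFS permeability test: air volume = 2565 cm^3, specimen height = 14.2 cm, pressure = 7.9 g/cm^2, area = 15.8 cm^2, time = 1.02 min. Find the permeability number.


Formula: Permeability Number P = (V * H) / (p * A * t)
Numerator: V * H = 2565 * 14.2 = 36423.0
Denominator: p * A * t = 7.9 * 15.8 * 1.02 = 127.3164
P = 36423.0 / 127.3164 = 286.0825

286.0825


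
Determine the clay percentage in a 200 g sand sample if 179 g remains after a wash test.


Formula: Clay% = (W_total - W_washed) / W_total * 100
Clay mass = 200 - 179 = 21 g
Clay% = 21 / 200 * 100 = 10.5000%


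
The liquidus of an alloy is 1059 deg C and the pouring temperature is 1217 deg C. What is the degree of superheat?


Formula: Superheat = T_pour - T_melt
Superheat = 1217 - 1059 = 158 deg C

Final answer: 158 deg C


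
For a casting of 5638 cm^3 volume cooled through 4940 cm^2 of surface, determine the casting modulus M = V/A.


Formula: Casting Modulus M = V / A
M = 5638 cm^3 / 4940 cm^2 = 1.1413 cm

Answer: 1.1413 cm


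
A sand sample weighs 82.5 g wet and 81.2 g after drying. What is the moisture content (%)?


Formula: MC = (W_wet - W_dry) / W_wet * 100
Water mass = 82.5 - 81.2 = 1.3 g
MC = 1.3 / 82.5 * 100 = 1.5758%

Final answer: 1.5758%


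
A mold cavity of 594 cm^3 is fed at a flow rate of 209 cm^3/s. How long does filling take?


Formula: t_fill = V_mold / Q_flow
t = 594 cm^3 / 209 cm^3/s = 2.8421 s

2.8421 s


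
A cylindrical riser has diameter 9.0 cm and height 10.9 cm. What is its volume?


Formula: V = pi * (D/2)^2 * H  (cylinder volume)
Radius = D/2 = 9.0/2 = 4.5 cm
V = pi * 4.5^2 * 10.9 = 693.4280 cm^3

693.4280 cm^3


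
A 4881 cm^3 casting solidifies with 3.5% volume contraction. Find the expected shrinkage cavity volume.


Formula: V_shrink = V_casting * shrinkage_pct / 100
V_shrink = 4881 cm^3 * 3.5 / 100 = 170.8350 cm^3

170.8350 cm^3


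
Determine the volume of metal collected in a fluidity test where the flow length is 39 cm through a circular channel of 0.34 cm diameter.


Formula: V = pi * (d/2)^2 * L  (cylinder volume)
Radius = 0.34/2 = 0.17 cm
V = pi * 0.17^2 * 39 = 3.5409 cm^3

Answer: 3.5409 cm^3


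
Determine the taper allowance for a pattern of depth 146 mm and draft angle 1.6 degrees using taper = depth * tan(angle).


Formula: taper = depth * tan(draft_angle)
tan(1.6 deg) = 0.0279325
taper = 146 mm * 0.0279325 = 4.0781 mm

Final answer: 4.0781 mm


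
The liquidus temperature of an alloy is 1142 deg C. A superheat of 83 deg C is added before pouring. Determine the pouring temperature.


Formula: T_pour = T_melt + Superheat
T_pour = 1142 + 83 = 1225 deg C


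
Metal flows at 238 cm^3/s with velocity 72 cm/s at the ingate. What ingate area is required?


Formula: A_ingate = Q / v  (continuity equation)
A = 238 cm^3/s / 72 cm/s = 3.3056 cm^2


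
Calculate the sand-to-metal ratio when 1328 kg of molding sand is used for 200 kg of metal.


Formula: Sand-to-Metal Ratio = W_sand / W_metal
Ratio = 1328 kg / 200 kg = 6.6400


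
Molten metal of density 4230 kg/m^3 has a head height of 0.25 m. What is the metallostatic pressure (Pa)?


Formula: P = rho * g * h
rho * g = 4230 * 9.81 = 41496.3 N/m^3
P = 41496.3 * 0.25 = 10374.0750 Pa

Answer: 10374.0750 Pa


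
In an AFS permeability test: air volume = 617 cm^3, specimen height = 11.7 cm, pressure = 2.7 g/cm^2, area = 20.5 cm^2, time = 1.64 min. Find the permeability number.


Formula: Permeability Number P = (V * H) / (p * A * t)
Numerator: V * H = 617 * 11.7 = 7218.9
Denominator: p * A * t = 2.7 * 20.5 * 1.64 = 90.774
P = 7218.9 / 90.774 = 79.5261

Final answer: 79.5261


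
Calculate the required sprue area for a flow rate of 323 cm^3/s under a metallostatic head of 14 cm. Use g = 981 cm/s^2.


Formula: v = sqrt(2*g*h), A = Q/v
Velocity: v = sqrt(2 * 981 * 14) = sqrt(27468) = 165.7347 cm/s
Sprue area: A = Q / v = 323 / 165.7347 = 1.9489 cm^2

Final answer: 1.9489 cm^2


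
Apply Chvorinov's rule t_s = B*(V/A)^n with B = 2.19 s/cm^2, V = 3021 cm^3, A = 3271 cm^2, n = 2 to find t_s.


Formula: t_s = B * (V/A)^n  (Chvorinov's rule, n=2)
Modulus M = V/A = 3021/3271 = 0.923571 cm
M^2 = 0.923571^2 = 0.852983 cm^2
t_s = 2.19 * 0.852983 = 1.8680 s

Answer: 1.8680 s


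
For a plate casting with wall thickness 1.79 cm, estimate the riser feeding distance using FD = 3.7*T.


Formula: FD = 3.7 * T  (riser feeding-distance rule)
FD = 3.7 * 1.79 cm = 6.6230 cm

Answer: 6.6230 cm


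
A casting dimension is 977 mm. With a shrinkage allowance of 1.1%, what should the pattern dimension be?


Formula: L_pattern = L_casting * (1 + shrinkage_rate/100)
Shrinkage factor = 1 + 1.1/100 = 1.011
L_pattern = 977 mm * 1.011 = 987.7470 mm

Answer: 987.7470 mm


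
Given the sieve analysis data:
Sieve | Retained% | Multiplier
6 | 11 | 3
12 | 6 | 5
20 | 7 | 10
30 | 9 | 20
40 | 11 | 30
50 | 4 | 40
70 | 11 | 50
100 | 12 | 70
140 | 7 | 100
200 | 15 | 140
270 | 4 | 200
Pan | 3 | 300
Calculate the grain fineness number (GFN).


Formula: GFN = sum(pct * multiplier) / sum(pct)
sum(pct * multiplier) = 6693
sum(pct) = 100
GFN = 6693 / 100 = 66.93

Answer: 66.93


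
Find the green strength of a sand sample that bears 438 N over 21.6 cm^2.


Formula: Compressive Strength = Force / Area
Strength = 438 N / 21.6 cm^2 = 20.2778 N/cm^2

Final answer: 20.2778 N/cm^2


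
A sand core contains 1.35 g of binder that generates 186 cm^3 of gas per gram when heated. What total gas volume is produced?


Formula: V_gas = W_binder * gas_evolution_rate
V = 1.35 g * 186 cm^3/g = 251.1000 cm^3

Answer: 251.1000 cm^3


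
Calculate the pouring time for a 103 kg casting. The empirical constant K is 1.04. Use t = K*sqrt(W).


Formula: t = K * sqrt(W)
sqrt(W) = sqrt(103) = 10.14889
t = 1.04 * 10.14889 = 10.5548 s

Answer: 10.5548 s


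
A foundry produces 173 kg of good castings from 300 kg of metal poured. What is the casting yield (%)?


Formula: Casting Yield = (W_good / W_total) * 100
Yield = (173 kg / 300 kg) * 100 = 57.6667%

Answer: 57.6667%


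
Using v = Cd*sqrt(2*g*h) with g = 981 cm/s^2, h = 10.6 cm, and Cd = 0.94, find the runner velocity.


Formula: v = Cd * sqrt(2 * g * h)  (Torricelli with discharge coefficient)
2*g*h = 2 * 981 * 10.6 = 20797.2 cm^2/s^2
sqrt(20797.2) = 144.21234 cm/s
v = 0.94 * 144.21234 = 135.5596 cm/s


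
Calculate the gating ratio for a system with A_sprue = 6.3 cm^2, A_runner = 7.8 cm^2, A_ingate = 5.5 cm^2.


Sprue:Runner:Ingate = 1 : 7.8/6.3 : 5.5/6.3 = 1:1.24:0.87

Final answer: 1:1.24:0.87


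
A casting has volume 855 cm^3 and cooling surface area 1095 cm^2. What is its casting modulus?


Formula: Casting Modulus M = V / A
M = 855 cm^3 / 1095 cm^2 = 0.7808 cm

0.7808 cm


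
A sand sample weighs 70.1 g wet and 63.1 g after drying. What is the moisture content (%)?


Formula: MC = (W_wet - W_dry) / W_wet * 100
Water mass = 70.1 - 63.1 = 7.0 g
MC = 7.0 / 70.1 * 100 = 9.9857%

Final answer: 9.9857%


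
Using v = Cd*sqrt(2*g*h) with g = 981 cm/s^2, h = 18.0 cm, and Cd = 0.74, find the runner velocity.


Formula: v = Cd * sqrt(2 * g * h)  (Torricelli with discharge coefficient)
2*g*h = 2 * 981 * 18.0 = 35316.0 cm^2/s^2
sqrt(35316.0) = 187.92552 cm/s
v = 0.74 * 187.92552 = 139.0649 cm/s

139.0649 cm/s


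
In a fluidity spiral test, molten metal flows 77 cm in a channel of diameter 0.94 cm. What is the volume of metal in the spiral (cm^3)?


Formula: V = pi * (d/2)^2 * L  (cylinder volume)
Radius = 0.94/2 = 0.47 cm
V = pi * 0.47^2 * 77 = 53.4363 cm^3

Final answer: 53.4363 cm^3


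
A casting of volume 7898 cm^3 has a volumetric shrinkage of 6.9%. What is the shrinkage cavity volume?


Formula: V_shrink = V_casting * shrinkage_pct / 100
V_shrink = 7898 cm^3 * 6.9 / 100 = 544.9620 cm^3

Final answer: 544.9620 cm^3


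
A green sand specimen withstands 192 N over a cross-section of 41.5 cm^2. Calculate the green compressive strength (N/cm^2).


Formula: Compressive Strength = Force / Area
Strength = 192 N / 41.5 cm^2 = 4.6265 N/cm^2


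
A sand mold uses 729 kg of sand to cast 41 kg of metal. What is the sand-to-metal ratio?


Formula: Sand-to-Metal Ratio = W_sand / W_metal
Ratio = 729 kg / 41 kg = 17.7805

17.7805


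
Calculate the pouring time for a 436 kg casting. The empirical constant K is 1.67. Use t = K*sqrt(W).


Formula: t = K * sqrt(W)
sqrt(W) = sqrt(436) = 20.88061
t = 1.67 * 20.88061 = 34.8706 s

Answer: 34.8706 s


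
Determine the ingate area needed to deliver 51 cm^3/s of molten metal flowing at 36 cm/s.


Formula: A_ingate = Q / v  (continuity equation)
A = 51 cm^3/s / 36 cm/s = 1.4167 cm^2

Answer: 1.4167 cm^2


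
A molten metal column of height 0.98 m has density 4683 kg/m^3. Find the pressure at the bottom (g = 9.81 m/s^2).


Formula: P = rho * g * h
rho * g = 4683 * 9.81 = 45940.23 N/m^3
P = 45940.23 * 0.98 = 45021.4254 Pa

45021.4254 Pa


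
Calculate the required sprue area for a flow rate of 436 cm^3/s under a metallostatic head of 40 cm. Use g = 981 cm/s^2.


Formula: v = sqrt(2*g*h), A = Q/v
Velocity: v = sqrt(2 * 981 * 40) = sqrt(78480) = 280.1428 cm/s
Sprue area: A = Q / v = 436 / 280.1428 = 1.5563 cm^2

1.5563 cm^2


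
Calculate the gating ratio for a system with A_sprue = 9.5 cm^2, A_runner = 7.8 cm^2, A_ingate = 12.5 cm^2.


Sprue:Runner:Ingate = 1 : 7.8/9.5 : 12.5/9.5 = 1:0.82:1.32

Final answer: 1:0.82:1.32


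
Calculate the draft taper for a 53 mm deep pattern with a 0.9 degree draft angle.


Formula: taper = depth * tan(draft_angle)
tan(0.9 deg) = 0.0157093
taper = 53 mm * 0.0157093 = 0.8326 mm

Answer: 0.8326 mm


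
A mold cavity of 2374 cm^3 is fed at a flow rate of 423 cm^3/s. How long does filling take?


Formula: t_fill = V_mold / Q_flow
t = 2374 cm^3 / 423 cm^3/s = 5.6123 s

5.6123 s


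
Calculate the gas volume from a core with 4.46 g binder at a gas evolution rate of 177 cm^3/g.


Formula: V_gas = W_binder * gas_evolution_rate
V = 4.46 g * 177 cm^3/g = 789.4200 cm^3

789.4200 cm^3


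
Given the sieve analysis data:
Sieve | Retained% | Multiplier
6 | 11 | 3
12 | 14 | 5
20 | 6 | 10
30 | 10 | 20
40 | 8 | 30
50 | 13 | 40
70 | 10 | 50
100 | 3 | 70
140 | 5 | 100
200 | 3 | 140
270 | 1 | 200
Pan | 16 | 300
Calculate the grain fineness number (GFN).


Formula: GFN = sum(pct * multiplier) / sum(pct)
sum(pct * multiplier) = 7753
sum(pct) = 100
GFN = 7753 / 100 = 77.53


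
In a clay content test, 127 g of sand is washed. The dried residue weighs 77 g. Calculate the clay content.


Formula: Clay% = (W_total - W_washed) / W_total * 100
Clay mass = 127 - 77 = 50 g
Clay% = 50 / 127 * 100 = 39.3701%

Final answer: 39.3701%


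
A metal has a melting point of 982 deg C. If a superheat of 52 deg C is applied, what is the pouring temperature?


Formula: T_pour = T_melt + Superheat
T_pour = 982 + 52 = 1034 deg C

1034 deg C


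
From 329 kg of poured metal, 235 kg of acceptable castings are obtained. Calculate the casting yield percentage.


Formula: Casting Yield = (W_good / W_total) * 100
Yield = (235 kg / 329 kg) * 100 = 71.4286%

Final answer: 71.4286%


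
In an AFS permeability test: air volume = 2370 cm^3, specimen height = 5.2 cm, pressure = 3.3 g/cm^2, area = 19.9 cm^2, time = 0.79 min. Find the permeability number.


Formula: Permeability Number P = (V * H) / (p * A * t)
Numerator: V * H = 2370 * 5.2 = 12324.0
Denominator: p * A * t = 3.3 * 19.9 * 0.79 = 51.8793
P = 12324.0 / 51.8793 = 237.5514

237.5514


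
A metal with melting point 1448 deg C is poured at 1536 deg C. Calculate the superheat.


Formula: Superheat = T_pour - T_melt
Superheat = 1536 - 1448 = 88 deg C

88 deg C


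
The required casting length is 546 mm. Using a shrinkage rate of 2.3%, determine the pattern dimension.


Formula: L_pattern = L_casting * (1 + shrinkage_rate/100)
Shrinkage factor = 1 + 2.3/100 = 1.023
L_pattern = 546 mm * 1.023 = 558.5580 mm

558.5580 mm


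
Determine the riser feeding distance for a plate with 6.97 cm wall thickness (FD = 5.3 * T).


Formula: FD = 5.3 * T  (riser feeding-distance rule)
FD = 5.3 * 6.97 cm = 36.9410 cm


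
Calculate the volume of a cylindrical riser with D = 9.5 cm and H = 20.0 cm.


Formula: V = pi * (D/2)^2 * H  (cylinder volume)
Radius = D/2 = 9.5/2 = 4.75 cm
V = pi * 4.75^2 * 20.0 = 1417.6437 cm^3

1417.6437 cm^3


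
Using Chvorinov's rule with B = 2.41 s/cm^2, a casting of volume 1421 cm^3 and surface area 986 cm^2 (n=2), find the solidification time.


Formula: t_s = B * (V/A)^n  (Chvorinov's rule, n=2)
Modulus M = V/A = 1421/986 = 1.441176 cm
M^2 = 1.441176^2 = 2.076988 cm^2
t_s = 2.41 * 2.076988 = 5.0055 s


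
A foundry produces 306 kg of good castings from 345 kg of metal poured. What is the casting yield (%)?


Formula: Casting Yield = (W_good / W_total) * 100
Yield = (306 kg / 345 kg) * 100 = 88.6957%

Answer: 88.6957%


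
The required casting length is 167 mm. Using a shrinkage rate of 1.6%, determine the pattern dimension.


Formula: L_pattern = L_casting * (1 + shrinkage_rate/100)
Shrinkage factor = 1 + 1.6/100 = 1.016
L_pattern = 167 mm * 1.016 = 169.6720 mm

Answer: 169.6720 mm


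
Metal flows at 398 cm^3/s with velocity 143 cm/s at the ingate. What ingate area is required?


Formula: A_ingate = Q / v  (continuity equation)
A = 398 cm^3/s / 143 cm/s = 2.7832 cm^2

Answer: 2.7832 cm^2


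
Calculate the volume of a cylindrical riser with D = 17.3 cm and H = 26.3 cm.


Formula: V = pi * (D/2)^2 * H  (cylinder volume)
Radius = D/2 = 17.3/2 = 8.65 cm
V = pi * 8.65^2 * 26.3 = 6182.1258 cm^3

Final answer: 6182.1258 cm^3


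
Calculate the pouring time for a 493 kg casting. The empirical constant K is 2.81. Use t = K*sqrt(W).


Formula: t = K * sqrt(W)
sqrt(W) = sqrt(493) = 22.20360
t = 2.81 * 22.20360 = 62.3921 s

Answer: 62.3921 s


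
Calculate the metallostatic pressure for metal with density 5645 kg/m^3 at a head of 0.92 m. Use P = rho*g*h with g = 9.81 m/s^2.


Formula: P = rho * g * h
rho * g = 5645 * 9.81 = 55377.45 N/m^3
P = 55377.45 * 0.92 = 50947.2540 Pa

Answer: 50947.2540 Pa


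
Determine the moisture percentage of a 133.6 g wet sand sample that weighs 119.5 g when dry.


Formula: MC = (W_wet - W_dry) / W_wet * 100
Water mass = 133.6 - 119.5 = 14.1 g
MC = 14.1 / 133.6 * 100 = 10.5539%


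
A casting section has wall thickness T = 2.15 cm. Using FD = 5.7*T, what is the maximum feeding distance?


Formula: FD = 5.7 * T  (riser feeding-distance rule)
FD = 5.7 * 2.15 cm = 12.2550 cm


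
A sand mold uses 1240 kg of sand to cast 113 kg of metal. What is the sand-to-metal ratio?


Formula: Sand-to-Metal Ratio = W_sand / W_metal
Ratio = 1240 kg / 113 kg = 10.9735

Final answer: 10.9735
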